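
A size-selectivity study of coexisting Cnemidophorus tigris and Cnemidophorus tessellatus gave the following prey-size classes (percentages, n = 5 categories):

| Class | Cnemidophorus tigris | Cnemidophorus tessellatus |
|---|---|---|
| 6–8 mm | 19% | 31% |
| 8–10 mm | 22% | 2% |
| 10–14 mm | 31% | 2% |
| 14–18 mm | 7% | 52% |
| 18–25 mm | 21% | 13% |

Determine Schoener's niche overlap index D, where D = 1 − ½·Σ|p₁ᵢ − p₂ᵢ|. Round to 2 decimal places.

Convert percentages to proportions (divide by 100).
Σ|p₁ᵢ − p₂ᵢ| = 0.12 + 0.20 + 0.29 + 0.45 + 0.08 = 1.14
D = 1 − ½ × 1.14 = 1 − 0.570 = 0.4300

0.43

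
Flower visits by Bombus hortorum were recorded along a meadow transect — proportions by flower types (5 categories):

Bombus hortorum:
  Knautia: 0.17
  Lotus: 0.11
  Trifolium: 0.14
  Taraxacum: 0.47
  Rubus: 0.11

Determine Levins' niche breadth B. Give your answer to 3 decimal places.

Σpᵢ² = 0.17² + 0.11² + 0.14² + 0.47² + 0.11² = 0.0289 + 0.0121 + 0.0196 + 0.2209 + 0.0121 = 0.2936
B = 1 / 0.2936 = 3.40599

3.406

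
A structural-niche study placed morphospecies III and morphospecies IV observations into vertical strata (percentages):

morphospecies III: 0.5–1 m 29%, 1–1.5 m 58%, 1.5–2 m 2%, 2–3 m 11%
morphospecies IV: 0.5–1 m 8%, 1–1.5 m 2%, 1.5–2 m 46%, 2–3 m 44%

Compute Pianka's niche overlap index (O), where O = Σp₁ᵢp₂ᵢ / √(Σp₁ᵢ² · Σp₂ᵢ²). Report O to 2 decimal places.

Convert percentages to proportions (divide by 100).
Σ p₁ᵢp₂ᵢ = 0.0232 + 0.0116 + 0.0092 + 0.0484 = 0.0924
Σp_1ᵢ² = 0.29² + 0.58² + 0.02² + 0.11² = 0.0841 + 0.3364 + 0.0004 + 0.0121 = 0.4330
Σp_2ᵢ² = 0.08² + 0.02² + 0.46² + 0.44² = 0.0064 + 0.0004 + 0.2116 + 0.1936 = 0.4120
O = 0.0924 / √(0.4330 × 0.4120) = 0.0924 / 0.42237 = 0.2188

0.22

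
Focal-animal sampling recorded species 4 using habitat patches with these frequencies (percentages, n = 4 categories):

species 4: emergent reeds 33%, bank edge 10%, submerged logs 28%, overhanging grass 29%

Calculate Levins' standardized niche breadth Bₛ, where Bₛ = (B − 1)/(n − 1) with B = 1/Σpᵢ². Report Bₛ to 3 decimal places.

0.851

Convert percentages to proportions (divide by 100).
Σpᵢ² = 0.33² + 0.10² + 0.28² + 0.29² = 0.1089 + 0.0100 + 0.0784 + 0.0841 = 0.2814
B = 1 / 0.2814 = 3.55366
Bₛ = (B − 1)/(n − 1) = (3.55366 − 1)/(4 − 1) = 2.55366/3 = 0.85122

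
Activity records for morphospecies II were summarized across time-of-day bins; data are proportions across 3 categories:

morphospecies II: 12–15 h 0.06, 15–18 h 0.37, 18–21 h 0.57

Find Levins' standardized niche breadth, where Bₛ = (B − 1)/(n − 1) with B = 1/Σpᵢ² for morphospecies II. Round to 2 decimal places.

Σpᵢ² = 0.06² + 0.37² + 0.57² = 0.0036 + 0.1369 + 0.3249 = 0.4654
B = 1 / 0.4654 = 2.1487
Bₛ = (B − 1)/(n − 1) = (2.1487 − 1)/(3 − 1) = 1.1487/2 = 0.5744

0.57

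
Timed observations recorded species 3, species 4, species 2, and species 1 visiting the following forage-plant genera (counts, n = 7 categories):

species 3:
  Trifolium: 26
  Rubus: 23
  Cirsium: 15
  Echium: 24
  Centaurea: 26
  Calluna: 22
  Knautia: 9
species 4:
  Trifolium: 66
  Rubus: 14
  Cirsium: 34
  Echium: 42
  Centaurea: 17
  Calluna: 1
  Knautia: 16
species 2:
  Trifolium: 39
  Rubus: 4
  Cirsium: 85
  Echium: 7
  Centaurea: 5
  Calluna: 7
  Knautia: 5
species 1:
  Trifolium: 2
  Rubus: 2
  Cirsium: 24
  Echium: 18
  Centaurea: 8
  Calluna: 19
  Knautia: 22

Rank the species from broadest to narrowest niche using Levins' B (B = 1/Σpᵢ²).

Proportions for species 3 (n=145): 26/145=0.1793, 23/145=0.1586, 15/145=0.1034, 24/145=0.1655, 26/145=0.1793, 22/145=0.1517, 9/145=0.0621
Proportions for species 4 (n=190): 66/190=0.3474, 14/190=0.0737, 34/190=0.1789, 42/190=0.2211, 17/190=0.0895, 1/190=0.0053, 16/190=0.0842
Proportions for species 2 (n=152): 39/152=0.2566, 4/152=0.0263, 85/152=0.5592, 7/152=0.0461, 5/152=0.0329, 7/152=0.0461, 5/152=0.0329
Proportions for species 1 (n=95): 2/95=0.0211, 2/95=0.0211, 24/95=0.2526, 18/95=0.1895, 8/95=0.0842, 19/95=0.2000, 22/95=0.2316
Σp_3ᵢ² = 0.1793² + 0.1586² + 0.1034² + 0.1655² + 0.1793² + 0.1517² + 0.0621² = 0.032148 + 0.025154 + 0.010692 + 0.027390 + 0.032148 + 0.023013 + 0.003856 = 0.154401
B_3 = 1 / 0.154401 = 6.4766
Σp_4ᵢ² = 0.3474² + 0.0737² + 0.1789² + 0.2211² + 0.0895² + 0.0053² + 0.0842² = 0.120687 + 0.005432 + 0.032005 + 0.048885 + 0.008010 + 0.000028 + 0.007090 = 0.222137
B_4 = 1 / 0.222137 = 4.5017
Σp_2ᵢ² = 0.2566² + 0.0263² + 0.5592² + 0.0461² + 0.0329² + 0.0461² + 0.0329² = 0.065844 + 0.000692 + 0.312705 + 0.002125 + 0.001082 + 0.002125 + 0.001082 = 0.385655
B_2 = 1 / 0.385655 = 2.5930
Σp_1ᵢ² = 0.0211² + 0.0211² + 0.2526² + 0.1895² + 0.0842² + 0.2000² + 0.2316² = 0.000445 + 0.000445 + 0.063807 + 0.035910 + 0.007090 + 0.040000 + 0.053639 = 0.201336
B_1 = 1 / 0.201336 = 4.9668
Ranking by B (broadest → narrowest): species 3 (6.48) > species 1 (4.97) > species 4 (4.50) > species 2 (2.59)

species 3 > species 1 > species 4 > species 2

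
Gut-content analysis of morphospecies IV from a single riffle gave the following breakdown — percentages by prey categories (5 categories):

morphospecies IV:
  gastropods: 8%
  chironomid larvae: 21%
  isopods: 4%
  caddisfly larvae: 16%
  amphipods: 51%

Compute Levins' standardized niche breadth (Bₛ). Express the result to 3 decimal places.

0.490

Convert percentages to proportions (divide by 100).
Σpᵢ² = 0.08² + 0.21² + 0.04² + 0.16² + 0.51² = 0.0064 + 0.0441 + 0.0016 + 0.0256 + 0.2601 = 0.3378
B = 1 / 0.3378 = 2.96033
Bₛ = (B − 1)/(n − 1) = (2.96033 − 1)/(5 − 1) = 1.96033/4 = 0.49008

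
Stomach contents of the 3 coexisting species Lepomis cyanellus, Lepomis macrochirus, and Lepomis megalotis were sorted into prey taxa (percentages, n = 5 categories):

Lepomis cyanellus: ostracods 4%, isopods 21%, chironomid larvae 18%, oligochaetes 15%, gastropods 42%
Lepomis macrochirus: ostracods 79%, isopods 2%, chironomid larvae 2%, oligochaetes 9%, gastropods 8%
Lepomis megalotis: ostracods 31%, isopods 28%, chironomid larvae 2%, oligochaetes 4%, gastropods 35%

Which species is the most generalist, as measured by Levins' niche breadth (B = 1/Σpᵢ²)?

Lepomis cyanellus

Convert percentages to proportions (divide by 100).
Σp_cyanᵢ² = 0.04² + 0.21² + 0.18² + 0.15² + 0.42² = 0.0016 + 0.0441 + 0.0324 + 0.0225 + 0.1764 = 0.2770
B_cyan = 1 / 0.2770 = 3.6101
Σp_macrᵢ² = 0.79² + 0.02² + 0.02² + 0.09² + 0.08² = 0.6241 + 0.0004 + 0.0004 + 0.0081 + 0.0064 = 0.6394
B_macr = 1 / 0.6394 = 1.5640
Σp_megaᵢ² = 0.31² + 0.28² + 0.02² + 0.04² + 0.35² = 0.0961 + 0.0784 + 0.0004 + 0.0016 + 0.1225 = 0.2990
B_mega = 1 / 0.2990 = 3.3445
Highest B → broadest niche (most generalist): Lepomis cyanellus (B = 3.61).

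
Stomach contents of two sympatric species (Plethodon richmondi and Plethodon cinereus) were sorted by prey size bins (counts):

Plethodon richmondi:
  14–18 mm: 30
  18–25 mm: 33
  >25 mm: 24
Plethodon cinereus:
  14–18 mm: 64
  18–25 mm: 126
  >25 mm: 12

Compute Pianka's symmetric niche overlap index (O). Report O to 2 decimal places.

Proportions for Plethodon richmondi (n=87): 30/87=0.3448, 33/87=0.3793, 24/87=0.2759
Proportions for Plethodon cinereus (n=202): 64/202=0.3168, 126/202=0.6238, 12/202=0.0594
Σ p₁ᵢp₂ᵢ = 0.109233 + 0.236607 + 0.016388 = 0.362228
Σp_1ᵢ² = 0.3448² + 0.3793² + 0.2759² = 0.118887 + 0.143868 + 0.076121 = 0.338876
Σp_2ᵢ² = 0.3168² + 0.6238² + 0.0594² = 0.100362 + 0.389126 + 0.003528 = 0.493016
O = 0.362228 / √(0.338876 × 0.493016) = 0.362228 / 0.4087436 = 0.8862

0.89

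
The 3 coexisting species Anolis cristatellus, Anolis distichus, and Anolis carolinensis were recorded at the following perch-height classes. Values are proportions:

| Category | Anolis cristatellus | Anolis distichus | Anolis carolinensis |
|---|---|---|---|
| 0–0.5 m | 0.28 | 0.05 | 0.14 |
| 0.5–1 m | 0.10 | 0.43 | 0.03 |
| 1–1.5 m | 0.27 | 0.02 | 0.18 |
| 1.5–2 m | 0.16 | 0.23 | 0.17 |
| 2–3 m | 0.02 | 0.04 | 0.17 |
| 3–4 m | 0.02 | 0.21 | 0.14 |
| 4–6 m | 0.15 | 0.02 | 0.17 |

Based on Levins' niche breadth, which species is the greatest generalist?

Anolis carolinensis

Σp_crisᵢ² = 0.28² + 0.10² + 0.27² + 0.16² + 0.02² + 0.02² + 0.15² = 0.0784 + 0.0100 + 0.0729 + 0.0256 + 0.0004 + 0.0004 + 0.0225 = 0.2102
B_cris = 1 / 0.2102 = 4.7574
Σp_distᵢ² = 0.05² + 0.43² + 0.02² + 0.23² + 0.04² + 0.21² + 0.02² = 0.0025 + 0.1849 + 0.0004 + 0.0529 + 0.0016 + 0.0441 + 0.0004 = 0.2868
B_dist = 1 / 0.2868 = 3.4868
Σp_caroᵢ² = 0.14² + 0.03² + 0.18² + 0.17² + 0.17² + 0.14² + 0.17² = 0.0196 + 0.0009 + 0.0324 + 0.0289 + 0.0289 + 0.0196 + 0.0289 = 0.1592
B_caro = 1 / 0.1592 = 6.2814
Highest B → broadest niche (most generalist): Anolis carolinensis (B = 6.28).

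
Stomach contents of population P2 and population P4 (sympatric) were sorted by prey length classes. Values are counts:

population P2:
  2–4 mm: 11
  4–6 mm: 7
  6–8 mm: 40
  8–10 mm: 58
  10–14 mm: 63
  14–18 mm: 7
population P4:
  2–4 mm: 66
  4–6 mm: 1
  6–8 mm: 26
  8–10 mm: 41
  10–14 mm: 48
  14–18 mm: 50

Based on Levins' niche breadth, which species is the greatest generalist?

population P4

Proportions for population P2 (n=186): 11/186=0.0591, 7/186=0.0376, 40/186=0.2151, 58/186=0.3118, 63/186=0.3387, 7/186=0.0376
Proportions for population P4 (n=232): 66/232=0.2845, 1/232=0.0043, 26/232=0.1121, 41/232=0.1767, 48/232=0.2069, 50/232=0.2155
Σp_P2ᵢ² = 0.0591² + 0.0376² + 0.2151² + 0.3118² + 0.3387² + 0.0376² = 0.003493 + 0.001414 + 0.046268 + 0.097219 + 0.114718 + 0.001414 = 0.264526
B_P2 = 1 / 0.264526 = 3.7803
Σp_P4ᵢ² = 0.2845² + 0.0043² + 0.1121² + 0.1767² + 0.2069² + 0.2155² = 0.080940 + 0.000018 + 0.012566 + 0.031223 + 0.042808 + 0.046440 = 0.213995
B_P4 = 1 / 0.213995 = 4.6730
Highest B → broadest niche (most generalist): population P4 (B = 4.67).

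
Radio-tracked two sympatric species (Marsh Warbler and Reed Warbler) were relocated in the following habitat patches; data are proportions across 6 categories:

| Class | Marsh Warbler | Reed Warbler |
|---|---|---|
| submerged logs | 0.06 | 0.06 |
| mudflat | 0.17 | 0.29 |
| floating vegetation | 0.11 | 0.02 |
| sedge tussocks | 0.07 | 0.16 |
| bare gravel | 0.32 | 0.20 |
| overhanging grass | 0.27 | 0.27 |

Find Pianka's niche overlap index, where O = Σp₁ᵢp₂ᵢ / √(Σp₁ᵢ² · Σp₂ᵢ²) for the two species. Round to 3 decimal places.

0.900

Σ p₁ᵢp₂ᵢ = 0.0036 + 0.0493 + 0.0022 + 0.0112 + 0.0640 + 0.0729 = 0.2032
Σp_1ᵢ² = 0.06² + 0.17² + 0.11² + 0.07² + 0.32² + 0.27² = 0.0036 + 0.0289 + 0.0121 + 0.0049 + 0.1024 + 0.0729 = 0.2248
Σp_2ᵢ² = 0.06² + 0.29² + 0.02² + 0.16² + 0.20² + 0.27² = 0.0036 + 0.0841 + 0.0004 + 0.0256 + 0.0400 + 0.0729 = 0.2266
O = 0.2032 / √(0.2248 × 0.2266) = 0.2032 / 0.225698 = 0.90032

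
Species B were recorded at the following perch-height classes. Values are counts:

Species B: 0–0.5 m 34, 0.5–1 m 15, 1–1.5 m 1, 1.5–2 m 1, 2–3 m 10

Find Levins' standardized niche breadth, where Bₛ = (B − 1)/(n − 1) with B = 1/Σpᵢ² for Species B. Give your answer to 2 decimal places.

Proportions for Species B (n=61): 34/61=0.5574, 15/61=0.2459, 1/61=0.0164, 1/61=0.0164, 10/61=0.1639
Σpᵢ² = 0.5574² + 0.2459² + 0.0164² + 0.0164² + 0.1639² = 0.310695 + 0.060467 + 0.000269 + 0.000269 + 0.026863 = 0.398563
B = 1 / 0.398563 = 2.5090
Bₛ = (B − 1)/(n − 1) = (2.5090 − 1)/(5 − 1) = 1.5090/4 = 0.3773

0.38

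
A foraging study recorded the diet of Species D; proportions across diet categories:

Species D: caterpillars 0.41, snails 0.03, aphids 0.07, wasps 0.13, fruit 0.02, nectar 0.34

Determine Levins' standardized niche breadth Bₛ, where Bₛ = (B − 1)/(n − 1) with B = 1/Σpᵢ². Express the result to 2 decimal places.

Σpᵢ² = 0.41² + 0.03² + 0.07² + 0.13² + 0.02² + 0.34² = 0.1681 + 0.0009 + 0.0049 + 0.0169 + 0.0004 + 0.1156 = 0.3068
B = 1 / 0.3068 = 3.2595
Bₛ = (B − 1)/(n − 1) = (3.2595 − 1)/(6 − 1) = 2.2595/5 = 0.4519

0.45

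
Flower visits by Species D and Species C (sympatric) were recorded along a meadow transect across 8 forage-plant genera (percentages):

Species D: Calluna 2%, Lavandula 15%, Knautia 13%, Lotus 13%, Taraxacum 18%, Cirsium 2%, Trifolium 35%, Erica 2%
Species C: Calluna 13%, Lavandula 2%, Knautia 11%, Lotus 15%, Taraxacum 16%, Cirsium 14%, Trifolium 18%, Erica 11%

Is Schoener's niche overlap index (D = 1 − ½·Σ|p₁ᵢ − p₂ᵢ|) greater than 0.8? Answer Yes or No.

No

Convert percentages to proportions (divide by 100).
Σ|p₁ᵢ − p₂ᵢ| = 0.11 + 0.13 + 0.02 + 0.02 + 0.02 + 0.12 + 0.17 + 0.09 = 0.68
D = 1 − ½ × 0.68 = 1 − 0.340 = 0.6600
D = 0.6600 < 0.8 → No.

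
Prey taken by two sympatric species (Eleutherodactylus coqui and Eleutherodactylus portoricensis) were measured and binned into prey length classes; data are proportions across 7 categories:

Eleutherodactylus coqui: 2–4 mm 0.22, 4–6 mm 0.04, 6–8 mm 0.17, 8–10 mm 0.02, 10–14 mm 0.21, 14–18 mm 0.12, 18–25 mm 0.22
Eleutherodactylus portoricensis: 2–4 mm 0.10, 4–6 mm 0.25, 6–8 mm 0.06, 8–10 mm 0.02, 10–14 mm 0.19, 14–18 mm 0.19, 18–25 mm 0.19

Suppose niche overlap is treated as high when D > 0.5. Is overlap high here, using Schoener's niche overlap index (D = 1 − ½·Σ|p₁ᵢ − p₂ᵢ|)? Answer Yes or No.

Yes

Σ|p₁ᵢ − p₂ᵢ| = 0.12 + 0.21 + 0.11 + 0.00 + 0.02 + 0.07 + 0.03 = 0.56
D = 1 − ½ × 0.56 = 1 − 0.280 = 0.7200
D = 0.7200 > 0.5 → Yes.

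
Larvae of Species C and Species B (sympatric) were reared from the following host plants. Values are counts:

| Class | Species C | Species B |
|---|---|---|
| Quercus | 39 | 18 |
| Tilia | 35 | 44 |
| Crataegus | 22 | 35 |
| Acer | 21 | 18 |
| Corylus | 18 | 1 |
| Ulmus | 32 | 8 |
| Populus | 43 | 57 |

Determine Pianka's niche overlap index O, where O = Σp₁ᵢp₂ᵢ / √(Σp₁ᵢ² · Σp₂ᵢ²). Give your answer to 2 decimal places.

Proportions for Species C (n=210): 39/210=0.1857, 35/210=0.1667, 22/210=0.1048, 21/210=0.1000, 18/210=0.0857, 32/210=0.1524, 43/210=0.2048
Proportions for Species B (n=181): 18/181=0.0994, 44/181=0.2431, 35/181=0.1934, 18/181=0.0994, 1/181=0.0055, 8/181=0.0442, 57/181=0.3149
Σ p₁ᵢp₂ᵢ = 0.018459 + 0.040525 + 0.020268 + 0.009940 + 0.000471 + 0.006736 + 0.064492 = 0.160891
Σp_1ᵢ² = 0.1857² + 0.1667² + 0.1048² + 0.1000² + 0.0857² + 0.1524² + 0.2048² = 0.034484 + 0.027789 + 0.010983 + 0.010000 + 0.007344 + 0.023226 + 0.041943 = 0.155769
Σp_2ᵢ² = 0.0994² + 0.2431² + 0.1934² + 0.0994² + 0.0055² + 0.0442² + 0.3149² = 0.009880 + 0.059098 + 0.037404 + 0.009880 + 0.000030 + 0.001954 + 0.099162 = 0.217408
O = 0.160891 / √(0.155769 × 0.217408) = 0.160891 / 0.1840256 = 0.8743

0.87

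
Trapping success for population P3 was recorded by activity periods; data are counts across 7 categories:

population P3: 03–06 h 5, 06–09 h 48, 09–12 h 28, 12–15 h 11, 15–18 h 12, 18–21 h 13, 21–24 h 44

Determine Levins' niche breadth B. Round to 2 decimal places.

4.73

Proportions for population P3 (n=161): 5/161=0.0311, 48/161=0.2981, 28/161=0.1739, 11/161=0.0683, 12/161=0.0745, 13/161=0.0807, 44/161=0.2733
Σpᵢ² = 0.0311² + 0.2981² + 0.1739² + 0.0683² + 0.0745² + 0.0807² + 0.2733² = 0.000967 + 0.088864 + 0.030241 + 0.004665 + 0.005550 + 0.006512 + 0.074693 = 0.211492
B = 1 / 0.211492 = 4.7283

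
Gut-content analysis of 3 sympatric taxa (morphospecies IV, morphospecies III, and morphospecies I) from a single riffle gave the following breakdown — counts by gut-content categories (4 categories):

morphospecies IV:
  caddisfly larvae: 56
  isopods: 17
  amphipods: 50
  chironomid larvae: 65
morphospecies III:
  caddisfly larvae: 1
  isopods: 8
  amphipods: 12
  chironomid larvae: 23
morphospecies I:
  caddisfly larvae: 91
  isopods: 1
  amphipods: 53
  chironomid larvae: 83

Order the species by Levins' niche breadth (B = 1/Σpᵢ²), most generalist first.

morphospecies IV > morphospecies I > morphospecies III

Proportions for morphospecies IV (n=188): 56/188=0.2979, 17/188=0.0904, 50/188=0.2660, 65/188=0.3457
Proportions for morphospecies III (n=44): 1/44=0.0227, 8/44=0.1818, 12/44=0.2727, 23/44=0.5227
Proportions for morphospecies I (n=228): 91/228=0.3991, 1/228=0.0044, 53/228=0.2325, 83/228=0.3640
Σp_IVᵢ² = 0.2979² + 0.0904² + 0.2660² + 0.3457² = 0.088744 + 0.008172 + 0.070756 + 0.119508 = 0.287180
B_IV = 1 / 0.287180 = 3.4821
Σp_IIIᵢ² = 0.0227² + 0.1818² + 0.2727² + 0.5227² = 0.000515 + 0.033051 + 0.074365 + 0.273215 = 0.381146
B_III = 1 / 0.381146 = 2.6237
Σp_Iᵢ² = 0.3991² + 0.0044² + 0.2325² + 0.3640² = 0.159281 + 0.000019 + 0.054056 + 0.132496 = 0.345852
B_I = 1 / 0.345852 = 2.8914
Ranking by B (broadest → narrowest): morphospecies IV (3.48) > morphospecies I (2.89) > morphospecies III (2.62)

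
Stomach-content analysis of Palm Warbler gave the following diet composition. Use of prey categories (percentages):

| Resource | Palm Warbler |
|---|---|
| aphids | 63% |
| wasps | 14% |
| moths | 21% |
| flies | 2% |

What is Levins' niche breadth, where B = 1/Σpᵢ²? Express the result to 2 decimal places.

2.17

Convert percentages to proportions (divide by 100).
Σpᵢ² = 0.63² + 0.14² + 0.21² + 0.02² = 0.3969 + 0.0196 + 0.0441 + 0.0004 = 0.4610
B = 1 / 0.4610 = 2.1692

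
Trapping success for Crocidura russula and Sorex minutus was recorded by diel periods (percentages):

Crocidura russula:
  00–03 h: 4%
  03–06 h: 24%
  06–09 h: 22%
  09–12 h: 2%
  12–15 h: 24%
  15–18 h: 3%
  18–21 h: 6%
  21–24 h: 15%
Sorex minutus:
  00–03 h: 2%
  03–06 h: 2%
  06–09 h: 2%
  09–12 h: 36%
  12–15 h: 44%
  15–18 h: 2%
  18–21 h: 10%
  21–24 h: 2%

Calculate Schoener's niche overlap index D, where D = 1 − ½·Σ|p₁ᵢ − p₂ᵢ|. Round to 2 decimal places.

0.42

Convert percentages to proportions (divide by 100).
Σ|p₁ᵢ − p₂ᵢ| = 0.02 + 0.22 + 0.20 + 0.34 + 0.20 + 0.01 + 0.04 + 0.13 = 1.16
D = 1 − ½ × 1.16 = 1 − 0.580 = 0.4200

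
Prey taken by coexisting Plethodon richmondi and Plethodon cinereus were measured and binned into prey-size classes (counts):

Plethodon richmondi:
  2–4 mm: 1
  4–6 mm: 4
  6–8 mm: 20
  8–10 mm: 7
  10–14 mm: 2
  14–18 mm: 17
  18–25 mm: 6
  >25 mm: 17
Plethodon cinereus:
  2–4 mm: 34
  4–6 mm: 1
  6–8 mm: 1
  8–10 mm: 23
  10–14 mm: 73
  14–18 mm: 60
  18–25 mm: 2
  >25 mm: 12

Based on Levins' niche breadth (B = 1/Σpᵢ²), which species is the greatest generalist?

Plethodon richmondi

Proportions for Plethodon richmondi (n=74): 1/74=0.0135, 4/74=0.0541, 20/74=0.2703, 7/74=0.0946, 2/74=0.0270, 17/74=0.2297, 6/74=0.0811, 17/74=0.2297
Proportions for Plethodon cinereus (n=206): 34/206=0.1650, 1/206=0.0049, 1/206=0.0049, 23/206=0.1117, 73/206=0.3544, 60/206=0.2913, 2/206=0.0097, 12/206=0.0583
Σp_richᵢ² = 0.0135² + 0.0541² + 0.2703² + 0.0946² + 0.0270² + 0.2297² + 0.0811² + 0.2297² = 0.000182 + 0.002927 + 0.073062 + 0.008949 + 0.000729 + 0.052762 + 0.006577 + 0.052762 = 0.197950
B_rich = 1 / 0.197950 = 5.0518
Σp_cineᵢ² = 0.1650² + 0.0049² + 0.0049² + 0.1117² + 0.3544² + 0.2913² + 0.0097² + 0.0583² = 0.027225 + 0.000024 + 0.000024 + 0.012477 + 0.125599 + 0.084856 + 0.000094 + 0.003399 = 0.253698
B_cine = 1 / 0.253698 = 3.9417
Highest B → broadest niche (most generalist): Plethodon richmondi (B = 5.05).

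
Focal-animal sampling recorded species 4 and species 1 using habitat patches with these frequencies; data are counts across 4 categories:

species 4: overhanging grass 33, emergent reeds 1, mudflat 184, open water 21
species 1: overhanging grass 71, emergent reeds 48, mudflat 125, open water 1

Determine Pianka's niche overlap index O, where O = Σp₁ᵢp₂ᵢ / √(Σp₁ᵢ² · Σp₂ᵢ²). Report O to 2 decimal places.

0.89

Proportions for species 4 (n=239): 33/239=0.1381, 1/239=0.0042, 184/239=0.7699, 21/239=0.0879
Proportions for species 1 (n=245): 71/245=0.2898, 48/245=0.1959, 125/245=0.5102, 1/245=0.0041
Σ p₁ᵢp₂ᵢ = 0.040021 + 0.000823 + 0.392803 + 0.000360 = 0.434007
Σp_1ᵢ² = 0.1381² + 0.0042² + 0.7699² + 0.0879² = 0.019072 + 0.000018 + 0.592746 + 0.007726 = 0.619562
Σp_2ᵢ² = 0.2898² + 0.1959² + 0.5102² + 0.0041² = 0.083984 + 0.038377 + 0.260304 + 0.000017 = 0.382682
O = 0.434007 / √(0.619562 × 0.382682) = 0.434007 / 0.4869243 = 0.8913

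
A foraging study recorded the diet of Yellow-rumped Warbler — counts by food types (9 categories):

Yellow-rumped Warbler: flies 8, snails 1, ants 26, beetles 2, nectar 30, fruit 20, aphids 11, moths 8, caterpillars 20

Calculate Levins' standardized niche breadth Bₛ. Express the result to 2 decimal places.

Proportions for Yellow-rumped Warbler (n=126): 8/126=0.0635, 1/126=0.0079, 26/126=0.2063, 2/126=0.0159, 30/126=0.2381, 20/126=0.1587, 11/126=0.0873, 8/126=0.0635, 20/126=0.1587
Σpᵢ² = 0.0635² + 0.0079² + 0.2063² + 0.0159² + 0.2381² + 0.1587² + 0.0873² + 0.0635² + 0.1587² = 0.004032 + 0.000062 + 0.042560 + 0.000253 + 0.056692 + 0.025186 + 0.007621 + 0.004032 + 0.025186 = 0.165624
B = 1 / 0.165624 = 6.0378
Bₛ = (B − 1)/(n − 1) = (6.0378 − 1)/(9 − 1) = 5.0378/8 = 0.6297

0.63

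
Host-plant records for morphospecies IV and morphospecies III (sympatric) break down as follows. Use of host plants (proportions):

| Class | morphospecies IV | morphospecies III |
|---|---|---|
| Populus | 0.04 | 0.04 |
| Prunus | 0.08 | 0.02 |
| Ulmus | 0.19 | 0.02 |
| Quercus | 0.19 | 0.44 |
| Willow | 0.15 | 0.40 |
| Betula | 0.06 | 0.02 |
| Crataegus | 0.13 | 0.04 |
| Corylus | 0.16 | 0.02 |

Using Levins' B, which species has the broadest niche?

Σp_IVᵢ² = 0.04² + 0.08² + 0.19² + 0.19² + 0.15² + 0.06² + 0.13² + 0.16² = 0.0016 + 0.0064 + 0.0361 + 0.0361 + 0.0225 + 0.0036 + 0.0169 + 0.0256 = 0.1488
B_IV = 1 / 0.1488 = 6.7204
Σp_IIIᵢ² = 0.04² + 0.02² + 0.02² + 0.44² + 0.40² + 0.02² + 0.04² + 0.02² = 0.0016 + 0.0004 + 0.0004 + 0.1936 + 0.1600 + 0.0004 + 0.0016 + 0.0004 = 0.3584
B_III = 1 / 0.3584 = 2.7902
Highest B → broadest niche (most generalist): morphospecies IV (B = 6.72).

morphospecies IV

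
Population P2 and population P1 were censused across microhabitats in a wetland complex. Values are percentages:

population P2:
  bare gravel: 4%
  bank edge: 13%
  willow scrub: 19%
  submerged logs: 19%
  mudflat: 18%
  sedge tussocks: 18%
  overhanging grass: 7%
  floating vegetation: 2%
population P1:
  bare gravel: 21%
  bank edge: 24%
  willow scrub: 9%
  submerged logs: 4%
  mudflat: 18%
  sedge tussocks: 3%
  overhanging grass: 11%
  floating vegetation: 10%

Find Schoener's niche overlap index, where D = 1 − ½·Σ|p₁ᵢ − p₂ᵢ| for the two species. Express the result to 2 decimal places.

0.60

Convert percentages to proportions (divide by 100).
Σ|p₁ᵢ − p₂ᵢ| = 0.17 + 0.11 + 0.10 + 0.15 + 0.00 + 0.15 + 0.04 + 0.08 = 0.80
D = 1 − ½ × 0.80 = 1 − 0.400 = 0.6000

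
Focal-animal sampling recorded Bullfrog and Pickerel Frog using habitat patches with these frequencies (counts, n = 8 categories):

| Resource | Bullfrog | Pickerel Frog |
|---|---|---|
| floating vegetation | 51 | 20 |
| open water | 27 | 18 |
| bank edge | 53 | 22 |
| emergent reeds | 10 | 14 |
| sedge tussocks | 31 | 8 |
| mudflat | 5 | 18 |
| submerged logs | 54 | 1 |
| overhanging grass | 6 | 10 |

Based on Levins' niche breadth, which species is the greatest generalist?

Proportions for Bullfrog (n=237): 51/237=0.2152, 27/237=0.1139, 53/237=0.2236, 10/237=0.0422, 31/237=0.1308, 5/237=0.0211, 54/237=0.2278, 6/237=0.0253
Proportions for Pickerel Frog (n=111): 20/111=0.1802, 18/111=0.1622, 22/111=0.1982, 14/111=0.1261, 8/111=0.0721, 18/111=0.1622, 1/111=0.0090, 10/111=0.0901
Σp_Bullᵢ² = 0.2152² + 0.1139² + 0.2236² + 0.0422² + 0.1308² + 0.0211² + 0.2278² + 0.0253² = 0.046311 + 0.012973 + 0.049997 + 0.001781 + 0.017109 + 0.000445 + 0.051893 + 0.000640 = 0.181149
B_Bull = 1 / 0.181149 = 5.5203
Σp_Frogᵢ² = 0.1802² + 0.1622² + 0.1982² + 0.1261² + 0.0721² + 0.1622² + 0.0090² + 0.0901² = 0.032472 + 0.026309 + 0.039283 + 0.015901 + 0.005198 + 0.026309 + 0.000081 + 0.008118 = 0.153671
B_Frog = 1 / 0.153671 = 6.5074
Highest B → broadest niche (most generalist): Pickerel Frog (B = 6.51).

Pickerel Frog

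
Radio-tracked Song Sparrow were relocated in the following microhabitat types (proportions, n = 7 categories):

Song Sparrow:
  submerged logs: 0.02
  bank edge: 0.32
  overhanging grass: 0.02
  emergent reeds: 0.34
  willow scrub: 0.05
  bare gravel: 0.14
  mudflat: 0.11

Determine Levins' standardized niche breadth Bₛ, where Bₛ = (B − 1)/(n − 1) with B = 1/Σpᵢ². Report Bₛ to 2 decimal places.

Σpᵢ² = 0.02² + 0.32² + 0.02² + 0.34² + 0.05² + 0.14² + 0.11² = 0.0004 + 0.1024 + 0.0004 + 0.1156 + 0.0025 + 0.0196 + 0.0121 = 0.2530
B = 1 / 0.2530 = 3.9526
Bₛ = (B − 1)/(n − 1) = (3.9526 − 1)/(7 − 1) = 2.9526/6 = 0.4921

0.49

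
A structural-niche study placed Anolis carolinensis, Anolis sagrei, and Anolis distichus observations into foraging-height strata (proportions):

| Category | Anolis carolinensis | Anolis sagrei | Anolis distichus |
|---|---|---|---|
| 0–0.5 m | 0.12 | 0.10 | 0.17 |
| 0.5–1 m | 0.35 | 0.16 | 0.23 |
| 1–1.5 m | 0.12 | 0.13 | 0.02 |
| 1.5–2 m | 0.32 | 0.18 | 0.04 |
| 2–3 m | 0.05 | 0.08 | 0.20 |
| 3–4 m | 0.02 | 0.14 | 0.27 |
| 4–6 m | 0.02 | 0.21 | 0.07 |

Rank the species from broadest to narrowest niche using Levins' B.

Σp_caroᵢ² = 0.12² + 0.35² + 0.12² + 0.32² + 0.05² + 0.02² + 0.02² = 0.0144 + 0.1225 + 0.0144 + 0.1024 + 0.0025 + 0.0004 + 0.0004 = 0.2570
B_caro = 1 / 0.2570 = 3.8911
Σp_sagrᵢ² = 0.10² + 0.16² + 0.13² + 0.18² + 0.08² + 0.14² + 0.21² = 0.0100 + 0.0256 + 0.0169 + 0.0324 + 0.0064 + 0.0196 + 0.0441 = 0.1550
B_sagr = 1 / 0.1550 = 6.4516
Σp_distᵢ² = 0.17² + 0.23² + 0.02² + 0.04² + 0.20² + 0.27² + 0.07² = 0.0289 + 0.0529 + 0.0004 + 0.0016 + 0.0400 + 0.0729 + 0.0049 = 0.2016
B_dist = 1 / 0.2016 = 4.9603
Ranking by B (broadest → narrowest): Anolis sagrei (6.45) > Anolis distichus (4.96) > Anolis carolinensis (3.89)

Anolis sagrei > Anolis distichus > Anolis carolinensis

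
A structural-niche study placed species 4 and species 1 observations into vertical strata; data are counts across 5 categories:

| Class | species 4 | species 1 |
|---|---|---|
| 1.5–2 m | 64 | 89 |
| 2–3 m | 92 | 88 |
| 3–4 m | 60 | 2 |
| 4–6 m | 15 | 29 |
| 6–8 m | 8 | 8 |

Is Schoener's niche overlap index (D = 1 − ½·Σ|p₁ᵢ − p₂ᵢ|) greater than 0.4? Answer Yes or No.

Yes

Proportions for species 4 (n=239): 64/239=0.2678, 92/239=0.3849, 60/239=0.2510, 15/239=0.0628, 8/239=0.0335
Proportions for species 1 (n=216): 89/216=0.4120, 88/216=0.4074, 2/216=0.0093, 29/216=0.1343, 8/216=0.0370
Σ|p₁ᵢ − p₂ᵢ| = 0.1442 + 0.0225 + 0.2417 + 0.0715 + 0.0035 = 0.4834
D = 1 − ½ × 0.4834 = 1 − 0.24170 = 0.75830
D = 0.75830 > 0.4 → Yes.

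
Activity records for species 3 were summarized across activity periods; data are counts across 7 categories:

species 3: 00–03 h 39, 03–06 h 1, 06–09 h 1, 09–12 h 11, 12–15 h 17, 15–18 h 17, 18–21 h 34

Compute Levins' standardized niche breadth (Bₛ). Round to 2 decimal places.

0.54

Proportions for species 3 (n=120): 39/120=0.3250, 1/120=0.0083, 1/120=0.0083, 11/120=0.0917, 17/120=0.1417, 17/120=0.1417, 34/120=0.2833
Σpᵢ² = 0.3250² + 0.0083² + 0.0083² + 0.0917² + 0.1417² + 0.1417² + 0.2833² = 0.105625 + 0.000069 + 0.000069 + 0.008409 + 0.020079 + 0.020079 + 0.080259 = 0.234589
B = 1 / 0.234589 = 4.2628
Bₛ = (B − 1)/(n − 1) = (4.2628 − 1)/(7 − 1) = 3.2628/6 = 0.5438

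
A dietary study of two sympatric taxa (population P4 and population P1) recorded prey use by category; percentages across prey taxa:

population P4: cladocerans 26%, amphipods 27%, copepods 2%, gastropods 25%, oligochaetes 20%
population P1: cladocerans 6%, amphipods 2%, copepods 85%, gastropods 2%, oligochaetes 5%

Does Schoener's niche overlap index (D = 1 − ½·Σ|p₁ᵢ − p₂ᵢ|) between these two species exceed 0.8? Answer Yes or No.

Convert percentages to proportions (divide by 100).
Σ|p₁ᵢ − p₂ᵢ| = 0.20 + 0.25 + 0.83 + 0.23 + 0.15 = 1.66
D = 1 − ½ × 1.66 = 1 − 0.830 = 0.1700
D = 0.1700 < 0.8 → No.

No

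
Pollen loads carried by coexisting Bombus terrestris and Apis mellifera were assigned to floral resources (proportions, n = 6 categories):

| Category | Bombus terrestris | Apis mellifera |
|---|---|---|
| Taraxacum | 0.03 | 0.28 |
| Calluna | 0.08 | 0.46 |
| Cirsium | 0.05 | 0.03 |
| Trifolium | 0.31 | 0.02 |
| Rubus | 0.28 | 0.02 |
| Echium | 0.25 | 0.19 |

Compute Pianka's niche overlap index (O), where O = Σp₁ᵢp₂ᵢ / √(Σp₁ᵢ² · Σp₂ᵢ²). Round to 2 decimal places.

0.37

Σ p₁ᵢp₂ᵢ = 0.0084 + 0.0368 + 0.0015 + 0.0062 + 0.0056 + 0.0475 = 0.1060
Σp_1ᵢ² = 0.03² + 0.08² + 0.05² + 0.31² + 0.28² + 0.25² = 0.0009 + 0.0064 + 0.0025 + 0.0961 + 0.0784 + 0.0625 = 0.2468
Σp_2ᵢ² = 0.28² + 0.46² + 0.03² + 0.02² + 0.02² + 0.19² = 0.0784 + 0.2116 + 0.0009 + 0.0004 + 0.0004 + 0.0361 = 0.3278
O = 0.1060 / √(0.2468 × 0.3278) = 0.1060 / 0.28443 = 0.3727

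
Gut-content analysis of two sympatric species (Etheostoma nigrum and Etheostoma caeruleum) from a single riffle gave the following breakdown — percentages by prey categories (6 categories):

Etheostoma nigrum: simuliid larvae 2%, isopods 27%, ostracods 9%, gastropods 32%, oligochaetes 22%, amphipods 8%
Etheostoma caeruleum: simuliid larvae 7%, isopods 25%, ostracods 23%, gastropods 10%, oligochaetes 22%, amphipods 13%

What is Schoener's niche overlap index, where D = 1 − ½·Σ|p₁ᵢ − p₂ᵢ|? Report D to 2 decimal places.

0.76

Convert percentages to proportions (divide by 100).
Σ|p₁ᵢ − p₂ᵢ| = 0.05 + 0.02 + 0.14 + 0.22 + 0.00 + 0.05 = 0.48
D = 1 − ½ × 0.48 = 1 − 0.240 = 0.7600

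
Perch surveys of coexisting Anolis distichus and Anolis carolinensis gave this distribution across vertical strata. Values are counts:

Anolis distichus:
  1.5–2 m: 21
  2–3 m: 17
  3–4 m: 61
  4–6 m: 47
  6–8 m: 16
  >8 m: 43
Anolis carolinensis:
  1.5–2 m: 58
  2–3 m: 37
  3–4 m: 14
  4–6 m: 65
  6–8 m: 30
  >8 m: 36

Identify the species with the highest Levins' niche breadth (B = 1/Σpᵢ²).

Proportions for Anolis distichus (n=205): 21/205=0.1024, 17/205=0.0829, 61/205=0.2976, 47/205=0.2293, 16/205=0.0780, 43/205=0.2098
Proportions for Anolis carolinensis (n=240): 58/240=0.2417, 37/240=0.1542, 14/240=0.0583, 65/240=0.2708, 30/240=0.1250, 36/240=0.1500
Σp_distᵢ² = 0.1024² + 0.0829² + 0.2976² + 0.2293² + 0.0780² + 0.2098² = 0.010486 + 0.006872 + 0.088566 + 0.052578 + 0.006084 + 0.044016 = 0.208602
B_dist = 1 / 0.208602 = 4.7938
Σp_caroᵢ² = 0.2417² + 0.1542² + 0.0583² + 0.2708² + 0.1250² + 0.1500² = 0.058419 + 0.023778 + 0.003399 + 0.073333 + 0.015625 + 0.022500 = 0.197054
B_caro = 1 / 0.197054 = 5.0748
Highest B → broadest niche (most generalist): Anolis carolinensis (B = 5.07).

Anolis carolinensis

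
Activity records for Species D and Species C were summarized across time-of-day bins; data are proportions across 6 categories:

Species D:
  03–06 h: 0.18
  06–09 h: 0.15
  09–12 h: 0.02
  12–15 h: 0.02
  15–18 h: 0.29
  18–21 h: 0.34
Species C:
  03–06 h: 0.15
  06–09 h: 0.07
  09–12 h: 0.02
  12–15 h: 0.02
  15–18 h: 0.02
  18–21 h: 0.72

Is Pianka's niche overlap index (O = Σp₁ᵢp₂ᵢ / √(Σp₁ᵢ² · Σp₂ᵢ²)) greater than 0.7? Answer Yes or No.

Yes

Σ p₁ᵢp₂ᵢ = 0.0270 + 0.0105 + 0.0004 + 0.0004 + 0.0058 + 0.2448 = 0.2889
Σp_1ᵢ² = 0.18² + 0.15² + 0.02² + 0.02² + 0.29² + 0.34² = 0.0324 + 0.0225 + 0.0004 + 0.0004 + 0.0841 + 0.1156 = 0.2554
Σp_2ᵢ² = 0.15² + 0.07² + 0.02² + 0.02² + 0.02² + 0.72² = 0.0225 + 0.0049 + 0.0004 + 0.0004 + 0.0004 + 0.5184 = 0.5470
O = 0.2889 / √(0.2554 × 0.5470) = 0.2889 / 0.37377 = 0.7729
O = 0.7729 > 0.7 → Yes.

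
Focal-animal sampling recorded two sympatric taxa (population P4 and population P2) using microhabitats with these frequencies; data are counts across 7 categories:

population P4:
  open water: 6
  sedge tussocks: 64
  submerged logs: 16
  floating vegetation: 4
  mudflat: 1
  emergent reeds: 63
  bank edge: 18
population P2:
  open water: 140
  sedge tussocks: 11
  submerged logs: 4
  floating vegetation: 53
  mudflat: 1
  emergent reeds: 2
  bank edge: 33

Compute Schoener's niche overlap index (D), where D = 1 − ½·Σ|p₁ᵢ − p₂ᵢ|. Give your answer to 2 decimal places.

0.24

Proportions for population P4 (n=172): 6/172=0.0349, 64/172=0.3721, 16/172=0.0930, 4/172=0.0233, 1/172=0.0058, 63/172=0.3663, 18/172=0.1047
Proportions for population P2 (n=244): 140/244=0.5738, 11/244=0.0451, 4/244=0.0164, 53/244=0.2172, 1/244=0.0041, 2/244=0.0082, 33/244=0.1352
Σ|p₁ᵢ − p₂ᵢ| = 0.5389 + 0.3270 + 0.0766 + 0.1939 + 0.0017 + 0.3581 + 0.0305 = 1.5267
D = 1 − ½ × 1.5267 = 1 − 0.76335 = 0.23665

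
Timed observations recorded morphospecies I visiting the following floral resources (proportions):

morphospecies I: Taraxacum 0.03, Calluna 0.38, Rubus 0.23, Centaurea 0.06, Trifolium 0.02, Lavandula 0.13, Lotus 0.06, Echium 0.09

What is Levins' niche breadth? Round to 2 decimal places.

Σpᵢ² = 0.03² + 0.38² + 0.23² + 0.06² + 0.02² + 0.13² + 0.06² + 0.09² = 0.0009 + 0.1444 + 0.0529 + 0.0036 + 0.0004 + 0.0169 + 0.0036 + 0.0081 = 0.2308
B = 1 / 0.2308 = 4.3328

4.33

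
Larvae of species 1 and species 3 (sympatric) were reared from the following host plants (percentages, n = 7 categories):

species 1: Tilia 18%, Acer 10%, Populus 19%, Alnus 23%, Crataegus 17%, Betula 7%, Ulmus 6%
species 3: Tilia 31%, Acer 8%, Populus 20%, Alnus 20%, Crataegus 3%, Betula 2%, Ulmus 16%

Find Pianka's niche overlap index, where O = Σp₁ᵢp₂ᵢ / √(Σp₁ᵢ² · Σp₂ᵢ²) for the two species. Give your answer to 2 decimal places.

0.87

Convert percentages to proportions (divide by 100).
Σ p₁ᵢp₂ᵢ = 0.0558 + 0.0080 + 0.0380 + 0.0460 + 0.0051 + 0.0014 + 0.0096 = 0.1639
Σp_1ᵢ² = 0.18² + 0.10² + 0.19² + 0.23² + 0.17² + 0.07² + 0.06² = 0.0324 + 0.0100 + 0.0361 + 0.0529 + 0.0289 + 0.0049 + 0.0036 = 0.1688
Σp_2ᵢ² = 0.31² + 0.08² + 0.20² + 0.20² + 0.03² + 0.02² + 0.16² = 0.0961 + 0.0064 + 0.0400 + 0.0400 + 0.0009 + 0.0004 + 0.0256 = 0.2094
O = 0.1639 / √(0.1688 × 0.2094) = 0.1639 / 0.18801 = 0.8718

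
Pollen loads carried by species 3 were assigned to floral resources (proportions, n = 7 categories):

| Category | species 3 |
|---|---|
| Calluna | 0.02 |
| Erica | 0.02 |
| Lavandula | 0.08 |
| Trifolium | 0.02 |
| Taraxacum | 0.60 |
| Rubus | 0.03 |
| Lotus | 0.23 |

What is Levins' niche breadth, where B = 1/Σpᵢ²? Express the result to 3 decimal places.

Σpᵢ² = 0.02² + 0.02² + 0.08² + 0.02² + 0.60² + 0.03² + 0.23² = 0.0004 + 0.0004 + 0.0064 + 0.0004 + 0.3600 + 0.0009 + 0.0529 = 0.4214
B = 1 / 0.4214 = 2.37304

2.373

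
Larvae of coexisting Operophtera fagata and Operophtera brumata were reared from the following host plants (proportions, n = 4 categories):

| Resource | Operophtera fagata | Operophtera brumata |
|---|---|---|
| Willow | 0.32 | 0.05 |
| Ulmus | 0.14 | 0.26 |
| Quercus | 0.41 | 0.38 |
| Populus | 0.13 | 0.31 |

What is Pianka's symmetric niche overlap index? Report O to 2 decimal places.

0.80

Σ p₁ᵢp₂ᵢ = 0.0160 + 0.0364 + 0.1558 + 0.0403 = 0.2485
Σp_1ᵢ² = 0.32² + 0.14² + 0.41² + 0.13² = 0.1024 + 0.0196 + 0.1681 + 0.0169 = 0.3070
Σp_2ᵢ² = 0.05² + 0.26² + 0.38² + 0.31² = 0.0025 + 0.0676 + 0.1444 + 0.0961 = 0.3106
O = 0.2485 / √(0.3070 × 0.3106) = 0.2485 / 0.30879 = 0.8048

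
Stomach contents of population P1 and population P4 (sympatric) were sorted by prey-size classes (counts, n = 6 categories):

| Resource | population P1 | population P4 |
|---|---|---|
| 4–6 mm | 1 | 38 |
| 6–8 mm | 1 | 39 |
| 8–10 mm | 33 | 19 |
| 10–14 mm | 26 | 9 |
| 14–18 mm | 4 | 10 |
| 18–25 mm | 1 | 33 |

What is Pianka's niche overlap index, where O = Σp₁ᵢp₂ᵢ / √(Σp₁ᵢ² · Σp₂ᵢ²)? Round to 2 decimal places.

0.35

Proportions for population P1 (n=66): 1/66=0.0152, 1/66=0.0152, 33/66=0.5000, 26/66=0.3939, 4/66=0.0606, 1/66=0.0152
Proportions for population P4 (n=148): 38/148=0.2568, 39/148=0.2635, 19/148=0.1284, 9/148=0.0608, 10/148=0.0676, 33/148=0.2230
Σ p₁ᵢp₂ᵢ = 0.003903 + 0.004005 + 0.064200 + 0.023949 + 0.004097 + 0.003390 = 0.103544
Σp_1ᵢ² = 0.0152² + 0.0152² + 0.5000² + 0.3939² + 0.0606² + 0.0152² = 0.000231 + 0.000231 + 0.250000 + 0.155157 + 0.003672 + 0.000231 = 0.409522
Σp_2ᵢ² = 0.2568² + 0.2635² + 0.1284² + 0.0608² + 0.0676² + 0.2230² = 0.065946 + 0.069432 + 0.016487 + 0.003697 + 0.004570 + 0.049729 = 0.209861
O = 0.103544 / √(0.409522 × 0.209861) = 0.103544 / 0.2931598 = 0.3532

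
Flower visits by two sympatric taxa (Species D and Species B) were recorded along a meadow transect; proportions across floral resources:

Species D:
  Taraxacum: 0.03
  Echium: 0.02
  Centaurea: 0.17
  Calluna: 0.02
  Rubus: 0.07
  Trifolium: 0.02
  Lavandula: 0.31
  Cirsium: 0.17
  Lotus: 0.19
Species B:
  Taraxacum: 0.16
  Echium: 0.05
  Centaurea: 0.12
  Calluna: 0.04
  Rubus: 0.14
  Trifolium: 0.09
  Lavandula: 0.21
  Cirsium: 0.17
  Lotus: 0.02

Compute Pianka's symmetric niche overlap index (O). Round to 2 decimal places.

Σ p₁ᵢp₂ᵢ = 0.0048 + 0.0010 + 0.0204 + 0.0008 + 0.0098 + 0.0018 + 0.0651 + 0.0289 + 0.0038 = 0.1364
Σp_1ᵢ² = 0.03² + 0.02² + 0.17² + 0.02² + 0.07² + 0.02² + 0.31² + 0.17² + 0.19² = 0.0009 + 0.0004 + 0.0289 + 0.0004 + 0.0049 + 0.0004 + 0.0961 + 0.0289 + 0.0361 = 0.1970
Σp_2ᵢ² = 0.16² + 0.05² + 0.12² + 0.04² + 0.14² + 0.09² + 0.21² + 0.17² + 0.02² = 0.0256 + 0.0025 + 0.0144 + 0.0016 + 0.0196 + 0.0081 + 0.0441 + 0.0289 + 0.0004 = 0.1452
O = 0.1364 / √(0.1970 × 0.1452) = 0.1364 / 0.16913 = 0.8065

0.81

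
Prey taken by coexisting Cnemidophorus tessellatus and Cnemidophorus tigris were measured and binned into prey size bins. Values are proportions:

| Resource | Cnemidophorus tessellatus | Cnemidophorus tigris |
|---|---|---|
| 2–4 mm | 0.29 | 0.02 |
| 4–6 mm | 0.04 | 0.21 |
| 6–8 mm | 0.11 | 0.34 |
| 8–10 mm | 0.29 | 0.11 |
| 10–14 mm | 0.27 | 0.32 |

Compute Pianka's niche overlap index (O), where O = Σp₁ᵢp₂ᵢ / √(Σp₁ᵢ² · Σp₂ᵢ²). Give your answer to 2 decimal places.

Σ p₁ᵢp₂ᵢ = 0.0058 + 0.0084 + 0.0374 + 0.0319 + 0.0864 = 0.1699
Σp_1ᵢ² = 0.29² + 0.04² + 0.11² + 0.29² + 0.27² = 0.0841 + 0.0016 + 0.0121 + 0.0841 + 0.0729 = 0.2548
Σp_2ᵢ² = 0.02² + 0.21² + 0.34² + 0.11² + 0.32² = 0.0004 + 0.0441 + 0.1156 + 0.0121 + 0.1024 = 0.2746
O = 0.1699 / √(0.2548 × 0.2746) = 0.1699 / 0.26451 = 0.6423

0.64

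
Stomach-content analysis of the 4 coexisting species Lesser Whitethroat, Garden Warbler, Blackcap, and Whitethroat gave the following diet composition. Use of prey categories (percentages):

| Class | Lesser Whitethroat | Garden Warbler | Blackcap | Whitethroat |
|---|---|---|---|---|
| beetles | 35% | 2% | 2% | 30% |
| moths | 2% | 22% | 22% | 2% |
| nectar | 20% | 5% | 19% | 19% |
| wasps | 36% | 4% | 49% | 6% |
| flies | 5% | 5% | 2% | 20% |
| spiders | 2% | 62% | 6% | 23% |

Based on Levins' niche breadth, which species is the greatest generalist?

Whitethroat

Convert percentages to proportions (divide by 100).
Σp_Lessᵢ² = 0.35² + 0.02² + 0.20² + 0.36² + 0.05² + 0.02² = 0.1225 + 0.0004 + 0.0400 + 0.1296 + 0.0025 + 0.0004 = 0.2954
B_Less = 1 / 0.2954 = 3.3852
Σp_Gardᵢ² = 0.02² + 0.22² + 0.05² + 0.04² + 0.05² + 0.62² = 0.0004 + 0.0484 + 0.0025 + 0.0016 + 0.0025 + 0.3844 = 0.4398
B_Gard = 1 / 0.4398 = 2.2738
Σp_Blacᵢ² = 0.02² + 0.22² + 0.19² + 0.49² + 0.02² + 0.06² = 0.0004 + 0.0484 + 0.0361 + 0.2401 + 0.0004 + 0.0036 = 0.3290
B_Blac = 1 / 0.3290 = 3.0395
Σp_Whitᵢ² = 0.30² + 0.02² + 0.19² + 0.06² + 0.20² + 0.23² = 0.0900 + 0.0004 + 0.0361 + 0.0036 + 0.0400 + 0.0529 = 0.2230
B_Whit = 1 / 0.2230 = 4.4843
Highest B → broadest niche (most generalist): Whitethroat (B = 4.48).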